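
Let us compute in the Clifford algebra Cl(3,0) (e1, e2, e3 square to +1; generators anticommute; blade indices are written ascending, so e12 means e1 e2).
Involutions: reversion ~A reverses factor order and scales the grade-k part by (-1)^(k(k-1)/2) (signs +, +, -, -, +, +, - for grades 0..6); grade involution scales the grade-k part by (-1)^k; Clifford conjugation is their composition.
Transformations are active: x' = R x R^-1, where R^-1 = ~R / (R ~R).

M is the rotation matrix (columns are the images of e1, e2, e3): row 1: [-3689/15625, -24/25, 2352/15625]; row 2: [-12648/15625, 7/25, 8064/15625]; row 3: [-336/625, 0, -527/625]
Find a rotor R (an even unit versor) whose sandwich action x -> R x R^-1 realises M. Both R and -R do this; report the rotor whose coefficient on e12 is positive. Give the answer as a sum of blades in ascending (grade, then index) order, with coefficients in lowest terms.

Method: write R = a + b12*e12 + b13*e13 + b23*e23 with a^2 + b12^2 + b13^2 + b23^2 = 1 (so R^-1 = ~R). Expanding the columns R e_j ~R gives tr M = 4a^2 - 1 and, from the antisymmetric part, M21 - M12 = -4a*b12, M13 - M31 = 4a*b13, M32 - M23 = -4a*b23.
Here tr M = -12489/15625, so a^2 = (1 + tr M)/4 = 784/15625 and a = ±28/125. Taking a = 28/125: M21 - M12 = 2352/15625, M13 - M31 = 10752/15625, M32 - M23 = -8064/15625, giving b12 = -21/125, b13 = 96/125, b23 = 72/125, i.e. R = 28/125 - 21/125*e12 + 96/125*e13 + 72/125*e23.
Its e12 coefficient is negative, so report the other preimage -R.
Answer: -28/125 + 21/125*e12 - 96/125*e13 - 72/125*e23. Recall the cover is two-to-one: with M of trace -12489/15625, both preimages act alike, and the stated e12 sign chooses the sheet.


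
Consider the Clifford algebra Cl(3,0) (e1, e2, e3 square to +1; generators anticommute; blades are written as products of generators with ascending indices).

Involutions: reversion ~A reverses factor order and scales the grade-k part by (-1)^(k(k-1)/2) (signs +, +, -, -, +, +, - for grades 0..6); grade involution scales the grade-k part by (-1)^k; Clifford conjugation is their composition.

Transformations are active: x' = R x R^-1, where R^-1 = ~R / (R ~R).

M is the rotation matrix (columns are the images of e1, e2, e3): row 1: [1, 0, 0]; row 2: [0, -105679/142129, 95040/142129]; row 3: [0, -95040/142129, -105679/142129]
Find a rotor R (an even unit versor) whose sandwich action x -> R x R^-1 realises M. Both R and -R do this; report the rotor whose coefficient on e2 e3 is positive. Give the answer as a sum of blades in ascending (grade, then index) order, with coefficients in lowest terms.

Method: write R = a + b12*e1 e2 + b13*e1 e3 + b23*e2 e3 with a^2 + b12^2 + b13^2 + b23^2 = 1 (so R^-1 = ~R). Expanding the columns R e_j ~R gives tr M = 4a^2 - 1 and, from the antisymmetric part, M21 - M12 = -4a*b12, M13 - M31 = 4a*b13, M32 - M23 = -4a*b23.
Here tr M = -69229/142129, so a^2 = (1 + tr M)/4 = 18225/142129 and a = ±135/377. Taking a = 135/377: M21 - M12 = 0, M13 - M31 = 0, M32 - M23 = -190080/142129, giving b12 = 0, b13 = 0, b23 = 352/377, i.e. R = 135/377 + 352/377*e2 e3.
Its e2 e3 coefficient is already positive.
Answer: 135/377 + 352/377*e2 e3. Note: both R and -R realise this M (trace -69229/142129); the covering map identifies them, and the e2 e3-coefficient sign is the tie-breaker.


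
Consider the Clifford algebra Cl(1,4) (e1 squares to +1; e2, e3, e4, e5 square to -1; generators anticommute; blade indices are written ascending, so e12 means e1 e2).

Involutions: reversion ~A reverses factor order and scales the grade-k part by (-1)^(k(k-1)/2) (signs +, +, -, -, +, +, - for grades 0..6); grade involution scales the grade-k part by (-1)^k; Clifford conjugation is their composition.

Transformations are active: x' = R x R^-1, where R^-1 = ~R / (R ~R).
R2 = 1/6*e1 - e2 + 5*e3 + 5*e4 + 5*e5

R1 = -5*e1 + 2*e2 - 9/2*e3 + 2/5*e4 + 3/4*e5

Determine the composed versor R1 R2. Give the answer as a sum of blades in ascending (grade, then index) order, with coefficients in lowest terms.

Distribute over the terms of R1 (each basis-blade product reordered to ascending indices, repeated generators contracted through their squares):
(-5*e1) R2 = -5/6 + 5*e12 - 25*e13 - 25*e14 - 25*e15
(2*e2) R2 = 2 - 1/3*e12 + 10*e23 + 10*e24 + 10*e25
(-9/2*e3) R2 = 45/2 + 3/4*e13 - 9/2*e23 - 45/2*e34 - 45/2*e35
(2/5*e4) R2 = -2 - 1/15*e14 + 2/5*e24 - 2*e34 + 2*e45
(3/4*e5) R2 = -15/4 - 1/8*e15 + 3/4*e25 - 15/4*e35 - 15/4*e45
Summing the partial products and collecting blades:
Answer: 215/12 + 14/3*e12 - 97/4*e13 - 376/15*e14 - 201/8*e15 + 11/2*e23 + 52/5*e24 + 43/4*e25 - 49/2*e34 - 105/4*e35 - 7/4*e45


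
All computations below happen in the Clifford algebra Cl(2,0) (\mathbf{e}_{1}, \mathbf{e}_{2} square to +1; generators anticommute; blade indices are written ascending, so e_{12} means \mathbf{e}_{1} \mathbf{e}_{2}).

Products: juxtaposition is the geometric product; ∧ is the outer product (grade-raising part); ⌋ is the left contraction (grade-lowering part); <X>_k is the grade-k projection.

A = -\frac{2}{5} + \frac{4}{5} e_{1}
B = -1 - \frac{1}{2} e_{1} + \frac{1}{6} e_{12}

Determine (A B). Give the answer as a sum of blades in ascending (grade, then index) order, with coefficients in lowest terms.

step 1: -\frac{3}{5} e_{1} + \frac{2}{15} e_{2} - \frac{1}{15} e_{12}
Answer: -\frac{3}{5} e_{1} + \frac{2}{15} e_{2} - \frac{1}{15} e_{12}


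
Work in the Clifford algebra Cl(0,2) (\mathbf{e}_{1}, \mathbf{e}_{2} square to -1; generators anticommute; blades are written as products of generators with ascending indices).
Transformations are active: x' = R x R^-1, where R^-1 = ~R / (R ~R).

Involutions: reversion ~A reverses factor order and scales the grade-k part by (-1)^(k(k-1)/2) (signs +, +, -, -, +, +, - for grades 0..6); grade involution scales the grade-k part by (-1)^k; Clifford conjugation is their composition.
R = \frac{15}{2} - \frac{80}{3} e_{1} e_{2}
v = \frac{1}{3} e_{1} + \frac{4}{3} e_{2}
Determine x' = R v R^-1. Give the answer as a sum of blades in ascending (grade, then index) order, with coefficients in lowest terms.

~R = \frac{15}{2} + \frac{80}{3} e_{1} e_{2}, and R ~R = \frac{27625}{36}, so R^-1 = ~R / (\frac{27625}{36}).
R v = \frac{685}{18} e_{1} + \frac{10}{9} e_{2}
Answer: \frac{1361}{3315} e_{1} - \frac{4348}{3315} e_{2}


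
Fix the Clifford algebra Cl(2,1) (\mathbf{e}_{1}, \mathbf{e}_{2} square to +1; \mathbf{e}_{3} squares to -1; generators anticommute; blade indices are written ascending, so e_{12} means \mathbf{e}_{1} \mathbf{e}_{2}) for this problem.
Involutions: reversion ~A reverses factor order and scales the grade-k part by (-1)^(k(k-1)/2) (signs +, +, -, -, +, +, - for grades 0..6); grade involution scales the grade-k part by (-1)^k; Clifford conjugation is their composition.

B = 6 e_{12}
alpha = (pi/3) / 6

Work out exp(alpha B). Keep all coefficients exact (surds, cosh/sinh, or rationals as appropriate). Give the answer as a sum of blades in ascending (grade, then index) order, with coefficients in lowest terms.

B^2 = (6)^2*(e_{12})^2 = 36*(-1) = -36 (a basis 2-blade squares to minus the product of its generators' squares).
B^2 = -36 — the series telescopes trigonometrically here: l = 6, alpha*l = \frac{\pi}{3}, so exp(alpha B) = cos(\frac{\pi}{3}) + (sin(\frac{\pi}{3})/6)*B = \frac{1}{2} + (\frac{\sqrt{3}}{12})*B.
Answer: \frac{1}{2} + \frac{\sqrt{3}}{2} e_{12}


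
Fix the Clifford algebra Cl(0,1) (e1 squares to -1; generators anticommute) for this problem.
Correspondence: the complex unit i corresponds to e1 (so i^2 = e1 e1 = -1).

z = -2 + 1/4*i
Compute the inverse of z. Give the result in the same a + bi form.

In blades: z = -2 + 1/4*e1.
With qbar = -2 - 1/4*e1 (scalar fixed, mapped units negated), z qbar = 65/16 (the sum of squared coefficients), so z^-1 = qbar / (65/16) = -32/65 - 4/65*e1; translating back:
Answer: -32/65 - 4/65*i


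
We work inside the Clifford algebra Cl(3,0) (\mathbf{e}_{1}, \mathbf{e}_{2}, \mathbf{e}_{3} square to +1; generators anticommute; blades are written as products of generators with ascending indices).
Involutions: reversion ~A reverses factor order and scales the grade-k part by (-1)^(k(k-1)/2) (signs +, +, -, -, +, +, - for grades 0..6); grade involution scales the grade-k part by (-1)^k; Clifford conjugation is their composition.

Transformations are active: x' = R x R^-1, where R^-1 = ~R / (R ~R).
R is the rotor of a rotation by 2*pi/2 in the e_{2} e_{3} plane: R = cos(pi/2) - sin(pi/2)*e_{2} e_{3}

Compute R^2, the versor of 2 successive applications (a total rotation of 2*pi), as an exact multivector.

Rotor phase runs at HALF the rotation angle; powers of one rotor simply add phase, so after 2 steps in e_{2} e_{3} the phase is 2*pi/2 = \pi and R^2 = cos(\pi) - sin(\pi)*e_{2} e_{3}.
cos(\pi) = -1 and sin(\pi) = 0, so R^2 = -1. The total rotation 2*pi is 1 full turn, so every vector returns to itself, yet the rotor is -1, on the OTHER sheet of the double cover (an odd number of 2*pi turns).
Answer: -1


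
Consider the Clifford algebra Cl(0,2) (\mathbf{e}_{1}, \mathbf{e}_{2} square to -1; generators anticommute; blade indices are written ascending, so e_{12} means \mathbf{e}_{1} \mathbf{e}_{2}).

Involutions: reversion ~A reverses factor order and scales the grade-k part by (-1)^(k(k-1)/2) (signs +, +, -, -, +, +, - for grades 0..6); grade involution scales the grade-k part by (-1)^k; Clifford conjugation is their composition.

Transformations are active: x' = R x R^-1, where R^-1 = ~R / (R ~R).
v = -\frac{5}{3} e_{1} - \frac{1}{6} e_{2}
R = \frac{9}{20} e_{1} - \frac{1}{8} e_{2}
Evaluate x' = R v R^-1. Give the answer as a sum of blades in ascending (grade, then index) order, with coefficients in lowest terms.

~R = \frac{9}{20} e_{1} - \frac{1}{8} e_{2}, and R ~R = -\frac{349}{1600}, so R^-1 = ~R / (-\frac{349}{1600}).
R v = \frac{35}{48} - \frac{17}{60} e_{12}
Answer: -\frac{1405}{1047} e_{1} + \frac{2099}{2094} e_{2}


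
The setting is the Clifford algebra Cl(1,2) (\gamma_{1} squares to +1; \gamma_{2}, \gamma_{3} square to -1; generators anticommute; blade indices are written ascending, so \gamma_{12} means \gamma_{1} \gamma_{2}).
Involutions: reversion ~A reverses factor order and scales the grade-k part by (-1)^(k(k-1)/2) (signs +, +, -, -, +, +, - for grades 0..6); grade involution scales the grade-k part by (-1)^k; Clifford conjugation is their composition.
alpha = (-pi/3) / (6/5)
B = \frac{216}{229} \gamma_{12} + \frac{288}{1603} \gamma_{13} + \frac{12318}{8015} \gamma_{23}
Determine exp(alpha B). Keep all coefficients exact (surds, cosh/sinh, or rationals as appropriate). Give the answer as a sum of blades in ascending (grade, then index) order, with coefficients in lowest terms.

B^2 term by term: the squares give (\frac{216}{229})^2*(\gamma_{12})^2 + (\frac{288}{1603})^2*(\gamma_{13})^2 + (\frac{12318}{8015})^2*(\gamma_{23})^2 = \frac{46656}{52441}*(+1) + \frac{82944}{2569609}*(+1) + \frac{151733124}{64240225}*(-1) = -\frac{36}{25} (each basis 2-blade squares to minus the product of its generators' squares); cross terms between blades sharing an index anticommute and cancel. So B^2 = -\frac{36}{25}.
B^2 = -\frac{36}{25} — since the square is negative, the closed form is circular: l = \frac{6}{5}, alpha*l = - \frac{\pi}{3}, so exp(alpha B) = cos(- \frac{\pi}{3}) + (sin(- \frac{\pi}{3})/(\frac{6}{5}))*B = \frac{1}{2} + (- \frac{5 \sqrt{3}}{12})*B.
Answer: \frac{1}{2} - \frac{90 \sqrt{3}}{229} \gamma_{12} - \frac{120 \sqrt{3}}{1603} \gamma_{13} - \frac{2053 \sqrt{3}}{3206} \gamma_{23}


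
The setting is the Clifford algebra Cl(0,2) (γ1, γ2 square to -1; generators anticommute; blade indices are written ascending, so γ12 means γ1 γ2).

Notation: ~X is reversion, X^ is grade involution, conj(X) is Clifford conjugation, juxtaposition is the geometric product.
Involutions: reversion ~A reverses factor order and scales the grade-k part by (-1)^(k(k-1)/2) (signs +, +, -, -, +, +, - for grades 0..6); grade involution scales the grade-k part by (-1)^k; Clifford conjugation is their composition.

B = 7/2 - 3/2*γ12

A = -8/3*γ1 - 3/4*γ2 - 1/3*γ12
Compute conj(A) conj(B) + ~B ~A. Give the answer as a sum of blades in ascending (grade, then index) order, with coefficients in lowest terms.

first term: -1/2 + 251/24*γ1 - 11/8*γ2 + 7/6*γ12
second term: -1/2 - 197/24*γ1 - 53/8*γ2 + 7/6*γ12
Answer: -1 + 9/4*γ1 - 8*γ2 + 7/3*γ12


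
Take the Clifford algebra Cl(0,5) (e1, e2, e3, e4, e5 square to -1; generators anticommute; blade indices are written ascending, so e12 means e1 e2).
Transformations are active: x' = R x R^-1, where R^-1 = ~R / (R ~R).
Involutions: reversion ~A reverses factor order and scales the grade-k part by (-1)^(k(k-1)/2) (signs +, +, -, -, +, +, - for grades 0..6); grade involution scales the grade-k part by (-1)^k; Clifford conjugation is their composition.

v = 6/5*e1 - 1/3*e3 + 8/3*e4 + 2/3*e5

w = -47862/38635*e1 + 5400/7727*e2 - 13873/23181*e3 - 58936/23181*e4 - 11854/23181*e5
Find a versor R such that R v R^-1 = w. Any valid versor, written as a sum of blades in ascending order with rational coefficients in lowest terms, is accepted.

Why this works: both vectors square to -683/75, so q(v) = q(w) and R = v + w = -300/7727*e1 + 5400/7727*e2 - 7200/7727*e3 + 960/7727*e4 + 1200/7727*e5 carries v to w — its own direction survives, the complement (v - w)/2 flips.
Answer: -300/7727*e1 + 5400/7727*e2 - 7200/7727*e3 + 960/7727*e4 + 1200/7727*e5


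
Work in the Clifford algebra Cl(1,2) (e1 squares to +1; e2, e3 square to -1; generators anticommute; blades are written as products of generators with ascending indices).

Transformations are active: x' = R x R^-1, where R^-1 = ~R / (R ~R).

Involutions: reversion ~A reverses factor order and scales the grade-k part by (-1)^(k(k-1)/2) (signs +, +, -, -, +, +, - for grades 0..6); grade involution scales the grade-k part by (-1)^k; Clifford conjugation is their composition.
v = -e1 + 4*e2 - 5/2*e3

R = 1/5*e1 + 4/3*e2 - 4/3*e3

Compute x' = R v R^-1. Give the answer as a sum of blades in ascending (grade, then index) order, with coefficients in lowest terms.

~R = 1/5*e1 + 4/3*e2 - 4/3*e3, and R ~R = -791/225, so R^-1 = ~R / (-791/225).
R v = -133/15 + 32/15*e1 e2 - 11/6*e1 e3 + 2*e2 e3
Answer: 227/113*e1 + 308/113*e2 - 955/226*e3


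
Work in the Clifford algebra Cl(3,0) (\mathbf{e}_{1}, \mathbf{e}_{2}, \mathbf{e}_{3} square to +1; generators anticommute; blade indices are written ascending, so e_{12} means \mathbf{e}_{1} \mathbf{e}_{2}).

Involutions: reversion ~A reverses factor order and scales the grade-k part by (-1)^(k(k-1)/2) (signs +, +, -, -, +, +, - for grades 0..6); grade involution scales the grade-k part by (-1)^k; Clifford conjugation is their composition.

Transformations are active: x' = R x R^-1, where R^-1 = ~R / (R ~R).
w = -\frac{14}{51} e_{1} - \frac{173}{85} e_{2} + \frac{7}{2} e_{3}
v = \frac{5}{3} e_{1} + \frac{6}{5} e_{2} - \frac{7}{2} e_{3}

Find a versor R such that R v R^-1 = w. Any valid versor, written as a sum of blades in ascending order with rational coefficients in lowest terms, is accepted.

Take R = v + w = \frac{71}{51} e_{1} - \frac{71}{85} e_{2}. Because q(v) = q(w) = \frac{14821}{900}, conjugation by R sends v exactly to w.
Answer: \frac{71}{51} e_{1} - \frac{71}{85} e_{2}


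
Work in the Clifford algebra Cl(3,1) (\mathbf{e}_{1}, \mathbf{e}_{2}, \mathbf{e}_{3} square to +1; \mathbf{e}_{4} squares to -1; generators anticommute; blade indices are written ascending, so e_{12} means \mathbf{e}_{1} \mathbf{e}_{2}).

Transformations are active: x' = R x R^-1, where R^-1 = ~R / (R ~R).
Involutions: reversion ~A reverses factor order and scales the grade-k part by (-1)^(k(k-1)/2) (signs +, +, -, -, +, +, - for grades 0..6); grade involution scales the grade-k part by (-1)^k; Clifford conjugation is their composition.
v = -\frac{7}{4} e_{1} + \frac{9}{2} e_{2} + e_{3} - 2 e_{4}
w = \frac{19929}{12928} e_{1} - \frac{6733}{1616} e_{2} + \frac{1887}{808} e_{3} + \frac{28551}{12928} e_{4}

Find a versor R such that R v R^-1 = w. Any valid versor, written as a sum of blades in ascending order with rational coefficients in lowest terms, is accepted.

Here q(v) = q(w) = \frac{325}{16}; the classical choice R = v + w = -\frac{2695}{12928} e_{1} + \frac{539}{1616} e_{2} + \frac{2695}{808} e_{3} + \frac{2695}{12928} e_{4} then realises v -> w under the sandwich.
Answer: -\frac{2695}{12928} e_{1} + \frac{539}{1616} e_{2} + \frac{2695}{808} e_{3} + \frac{2695}{12928} e_{4}


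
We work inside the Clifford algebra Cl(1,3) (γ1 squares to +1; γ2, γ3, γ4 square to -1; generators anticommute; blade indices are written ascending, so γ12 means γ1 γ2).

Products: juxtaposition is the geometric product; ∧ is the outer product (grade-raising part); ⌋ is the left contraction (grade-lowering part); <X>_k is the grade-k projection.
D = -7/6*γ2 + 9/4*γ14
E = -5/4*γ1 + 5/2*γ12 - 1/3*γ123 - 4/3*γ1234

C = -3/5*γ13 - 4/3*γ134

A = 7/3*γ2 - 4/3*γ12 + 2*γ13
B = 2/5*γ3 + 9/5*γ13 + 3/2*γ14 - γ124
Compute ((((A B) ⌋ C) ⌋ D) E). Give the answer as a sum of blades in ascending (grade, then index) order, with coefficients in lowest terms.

step 1: 18/5 - 4/5*γ1 + 4/3*γ4 - 7/3*γ14 + 10/3*γ23 + 2*γ24 - 3*γ34 - 71/15*γ123 - 7/2*γ124 - 2*γ234
step 2: -4*γ1 - 592/225*γ3 - 86/225*γ13 + 16/15*γ34 - 24/5*γ134
step 3: -9*γ4
step 4: -45/4*γ14 + 12*γ123 - 45/2*γ124 - 3*γ1234
Answer: -45/4*γ14 + 12*γ123 - 45/2*γ124 - 3*γ1234


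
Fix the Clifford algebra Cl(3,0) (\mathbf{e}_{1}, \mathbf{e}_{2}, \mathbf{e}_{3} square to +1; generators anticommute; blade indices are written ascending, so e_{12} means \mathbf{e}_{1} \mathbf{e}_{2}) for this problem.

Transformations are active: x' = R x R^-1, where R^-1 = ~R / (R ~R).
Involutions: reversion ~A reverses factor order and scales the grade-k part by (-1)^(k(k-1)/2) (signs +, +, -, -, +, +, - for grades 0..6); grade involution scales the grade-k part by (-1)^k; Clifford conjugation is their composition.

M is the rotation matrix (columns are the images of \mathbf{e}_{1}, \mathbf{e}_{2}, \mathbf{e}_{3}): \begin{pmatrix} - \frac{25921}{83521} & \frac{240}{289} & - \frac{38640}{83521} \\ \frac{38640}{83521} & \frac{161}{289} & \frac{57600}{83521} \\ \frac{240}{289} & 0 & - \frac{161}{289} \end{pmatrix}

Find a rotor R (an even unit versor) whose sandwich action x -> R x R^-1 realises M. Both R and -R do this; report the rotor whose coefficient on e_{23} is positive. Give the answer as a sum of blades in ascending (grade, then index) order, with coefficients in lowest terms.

Method: write R = a + b12*e_{12} + b13*e_{13} + b23*e_{23} with a^2 + b12^2 + b13^2 + b23^2 = 1 (so R^-1 = ~R). Expanding the columns R e_j ~R gives tr M = 4a^2 - 1 and, from the antisymmetric part, M21 - M12 = -4a*b12, M13 - M31 = 4a*b13, M32 - M23 = -4a*b23.
Here tr M = -\frac{25921}{83521}, so a^2 = (1 + tr M)/4 = \frac{14400}{83521} and a = ±\frac{120}{289}. Taking a = \frac{120}{289}: M21 - M12 = -\frac{30720}{83521}, M13 - M31 = -\frac{108000}{83521}, M32 - M23 = -\frac{57600}{83521}, giving b12 = \frac{64}{289}, b13 = -\frac{225}{289}, b23 = \frac{120}{289}, i.e. R = \frac{120}{289} + \frac{64}{289} e_{12} - \frac{225}{289} e_{13} + \frac{120}{289} e_{23}.
Its e_{23} coefficient is already positive.
Answer: \frac{120}{289} + \frac{64}{289} e_{12} - \frac{225}{289} e_{13} + \frac{120}{289} e_{23}. Why the constraint matters: R and -R act identically through the sandwich — M has trace -\frac{25921}{83521} either way — so only the sign condition on e_{23} picks one of the two preimages.


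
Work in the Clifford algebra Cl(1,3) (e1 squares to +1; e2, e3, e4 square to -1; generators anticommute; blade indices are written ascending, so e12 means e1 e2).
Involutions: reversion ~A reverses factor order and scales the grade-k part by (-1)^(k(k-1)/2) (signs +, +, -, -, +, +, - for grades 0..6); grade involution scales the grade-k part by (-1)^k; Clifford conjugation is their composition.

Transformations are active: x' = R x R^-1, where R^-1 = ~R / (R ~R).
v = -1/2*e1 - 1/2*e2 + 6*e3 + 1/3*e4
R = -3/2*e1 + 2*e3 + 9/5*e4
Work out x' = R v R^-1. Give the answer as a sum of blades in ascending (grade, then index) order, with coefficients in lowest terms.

~R = -3/2*e1 + 2*e3 + 9/5*e4, and R ~R = -499/100, so R^-1 = ~R / (-499/100).
R v = -237/20 + 3/4*e12 - 8*e13 + 2/5*e14 + e23 + 9/10*e24 - 152/15*e34
Answer: -6611/998*e1 + 1/2*e2 + 1746/499*e3 + 12299/1497*e4


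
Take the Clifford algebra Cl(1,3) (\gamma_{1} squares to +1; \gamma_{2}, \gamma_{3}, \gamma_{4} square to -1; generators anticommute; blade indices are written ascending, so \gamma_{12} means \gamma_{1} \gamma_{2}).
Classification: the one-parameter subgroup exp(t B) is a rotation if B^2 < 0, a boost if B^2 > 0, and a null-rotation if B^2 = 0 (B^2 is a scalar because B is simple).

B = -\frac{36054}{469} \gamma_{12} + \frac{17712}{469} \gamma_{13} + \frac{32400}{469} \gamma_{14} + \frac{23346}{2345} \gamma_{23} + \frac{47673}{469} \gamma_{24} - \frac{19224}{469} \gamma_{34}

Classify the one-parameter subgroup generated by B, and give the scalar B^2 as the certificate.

B^2 term by term: the squares give (-\frac{36054}{469})^2*(\gamma_{12})^2 + (\frac{17712}{469})^2*(\gamma_{13})^2 + (\frac{32400}{469})^2*(\gamma_{14})^2 + (\frac{23346}{2345})^2*(\gamma_{23})^2 + (\frac{47673}{469})^2*(\gamma_{24})^2 + (-\frac{19224}{469})^2*(\gamma_{34})^2 = \frac{1299890916}{219961}*(+1) + \frac{313714944}{219961}*(+1) + \frac{1049760000}{219961}*(+1) + \frac{545035716}{5499025}*(-1) + \frac{2272714929}{219961}*(-1) + \frac{369562176}{219961}*(-1) = -\frac{81}{25} (each basis 2-blade squares to minus the product of its generators' squares); cross terms between blades sharing an index anticommute and cancel; the commuting (index-disjoint) pairs give grade-4 terms 2*c*c'*(blade product), which cancel blade by blade — \gamma_{1234}: \frac{1386204192}{219961} - \frac{1688768352}{219961} + \frac{302564160}{219961} = 0 — confirming B is simple. So B^2 = -\frac{81}{25}.
Answer: rotation, certificate B^2 = -\frac{81}{25}. One invariant decides it: the square -\frac{81}{25} survives every conjugation, and its sign is exactly the classification.


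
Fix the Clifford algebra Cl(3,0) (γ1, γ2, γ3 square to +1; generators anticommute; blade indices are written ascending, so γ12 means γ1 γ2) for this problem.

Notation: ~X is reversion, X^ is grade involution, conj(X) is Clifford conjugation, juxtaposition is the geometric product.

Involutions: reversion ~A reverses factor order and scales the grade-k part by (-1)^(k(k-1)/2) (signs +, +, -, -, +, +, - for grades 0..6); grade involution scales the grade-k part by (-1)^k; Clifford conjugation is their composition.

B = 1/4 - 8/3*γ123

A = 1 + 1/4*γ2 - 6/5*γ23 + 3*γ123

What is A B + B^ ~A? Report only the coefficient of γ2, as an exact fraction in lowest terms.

first term: 33/4 - 16/5*γ1 + 1/16*γ2 + 2/3*γ13 - 3/10*γ23 - 23/12*γ123
second term: 33/4 - 16/5*γ1 + 1/16*γ2 - 2/3*γ13 + 3/10*γ23 + 23/12*γ123
Answer: 1/8


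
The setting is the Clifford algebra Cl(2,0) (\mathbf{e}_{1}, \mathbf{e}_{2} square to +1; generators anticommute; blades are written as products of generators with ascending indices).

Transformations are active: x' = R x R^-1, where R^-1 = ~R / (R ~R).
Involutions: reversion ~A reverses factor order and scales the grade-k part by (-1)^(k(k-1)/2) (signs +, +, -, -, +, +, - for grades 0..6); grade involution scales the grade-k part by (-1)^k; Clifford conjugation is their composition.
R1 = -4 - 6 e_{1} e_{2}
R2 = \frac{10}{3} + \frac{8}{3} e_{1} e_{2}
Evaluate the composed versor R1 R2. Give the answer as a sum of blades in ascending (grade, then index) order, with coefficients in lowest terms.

Distribute over the terms of R1 (each basis-blade product reordered to ascending indices, repeated generators contracted through their squares):
(-4) R2 = -\frac{40}{3} - \frac{32}{3} e_{1} e_{2}
(-6 e_{1} e_{2}) R2 = 16 - 20 e_{1} e_{2}
Summing the partial products and collecting blades:
Answer: \frac{8}{3} - \frac{92}{3} e_{1} e_{2}


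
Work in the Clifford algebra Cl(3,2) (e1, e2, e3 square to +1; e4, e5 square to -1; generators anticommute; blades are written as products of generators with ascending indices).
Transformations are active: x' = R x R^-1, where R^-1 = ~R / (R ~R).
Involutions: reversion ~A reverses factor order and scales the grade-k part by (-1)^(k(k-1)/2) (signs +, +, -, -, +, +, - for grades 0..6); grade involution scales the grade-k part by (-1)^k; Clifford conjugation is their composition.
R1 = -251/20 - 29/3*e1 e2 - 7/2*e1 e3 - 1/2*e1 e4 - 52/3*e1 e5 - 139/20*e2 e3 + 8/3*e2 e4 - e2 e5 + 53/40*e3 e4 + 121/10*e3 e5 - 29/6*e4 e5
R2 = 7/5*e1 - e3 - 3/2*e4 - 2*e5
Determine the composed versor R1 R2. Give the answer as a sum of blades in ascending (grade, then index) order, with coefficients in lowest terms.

Distribute over the terms of R2 (each basis-blade product reordered to ascending indices, repeated generators contracted through their squares):
R1 (7/5*e1) = -1757/100*e1 + 203/15*e2 + 49/10*e3 + 7/10*e4 + 364/15*e5 - 973/100*e1 e2 e3 + 56/15*e1 e2 e4 - 7/5*e1 e2 e5 + 371/200*e1 e3 e4 + 847/50*e1 e3 e5 - 203/30*e1 e4 e5
R1 (-e3) = 7/2*e1 + 139/20*e2 + 251/20*e3 + 53/40*e4 + 121/10*e5 + 29/3*e1 e2 e3 - 1/2*e1 e3 e4 - 52/3*e1 e3 e5 + 8/3*e2 e3 e4 - e2 e3 e5 + 29/6*e3 e4 e5
R1 (-3/2*e4) = -3/4*e1 + 4*e2 + 159/80*e3 + 753/40*e4 + 29/4*e5 + 29/2*e1 e2 e4 + 21/4*e1 e3 e4 - 26*e1 e4 e5 + 417/40*e2 e3 e4 - 3/2*e2 e4 e5 + 363/20*e3 e4 e5
R1 (-2*e5) = -104/3*e1 - 2*e2 + 121/5*e3 - 29/3*e4 + 251/10*e5 + 58/3*e1 e2 e5 + 7*e1 e3 e5 + e1 e4 e5 + 139/10*e2 e3 e5 - 16/3*e2 e4 e5 - 53/20*e3 e4 e5
Summing the partial products and collecting blades:
Answer: -7423/150*e1 + 1349/60*e2 + 3491/80*e3 + 671/60*e4 + 4123/60*e5 - 19/300*e1 e2 e3 + 547/30*e1 e2 e4 + 269/15*e1 e2 e5 + 1321/200*e1 e3 e4 + 991/150*e1 e3 e5 - 953/30*e1 e4 e5 + 1571/120*e2 e3 e4 + 129/10*e2 e3 e5 - 41/6*e2 e4 e5 + 61/3*e3 e4 e5


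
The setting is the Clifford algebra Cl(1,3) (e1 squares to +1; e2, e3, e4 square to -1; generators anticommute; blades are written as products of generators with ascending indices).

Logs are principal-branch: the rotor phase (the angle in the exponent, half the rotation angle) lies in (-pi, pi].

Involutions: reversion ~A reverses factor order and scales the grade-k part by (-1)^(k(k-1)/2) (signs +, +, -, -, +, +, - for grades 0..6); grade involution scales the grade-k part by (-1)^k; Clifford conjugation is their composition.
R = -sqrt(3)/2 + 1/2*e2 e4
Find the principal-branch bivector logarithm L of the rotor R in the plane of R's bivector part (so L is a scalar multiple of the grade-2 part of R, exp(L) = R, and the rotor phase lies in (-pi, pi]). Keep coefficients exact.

The scalar part of R is -sqrt(3)/2, and that scalar determines the rotor phase on the principal branch; recovering the unit plane as bivector-part over sine of the phase gives L = phase * plane.
Concretely: cos(phase) = -sqrt(3)/2 gives phase = ±5*pi/6, and since phase/sin(phase) is even the sign is immaterial: L = (phase/sin(phase)) * <R>_2 = (5*pi/3) * <R>_2.
Answer: 5*pi/6*e2 e4


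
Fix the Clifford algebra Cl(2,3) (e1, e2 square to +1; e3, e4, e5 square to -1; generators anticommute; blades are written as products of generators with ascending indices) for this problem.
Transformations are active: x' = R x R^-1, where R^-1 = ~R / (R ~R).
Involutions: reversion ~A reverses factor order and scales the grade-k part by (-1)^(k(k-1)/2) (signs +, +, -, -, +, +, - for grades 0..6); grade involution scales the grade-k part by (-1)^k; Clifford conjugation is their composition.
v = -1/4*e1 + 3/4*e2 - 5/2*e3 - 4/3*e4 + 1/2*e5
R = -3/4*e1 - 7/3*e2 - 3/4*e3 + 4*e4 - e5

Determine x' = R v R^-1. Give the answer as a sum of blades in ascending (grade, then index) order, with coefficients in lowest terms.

~R = -3/4*e1 - 7/3*e2 - 3/4*e3 + 4*e4 - e5, and R ~R = -104/9, so R^-1 = ~R / (-104/9).
R v = 115/48 - 55/48*e1 e2 + 27/16*e1 e3 + 2*e1 e4 - 5/8*e1 e5 + 307/48*e2 e3 + 1/9*e2 e4 - 5/12*e2 e5 + 11*e3 e4 - 23/8*e3 e5 + 2/3*e4 e5
Answer: 1867/3328*e1 + 181/832*e2 + 9355/3328*e3 - 203/624*e4 - 71/832*e5


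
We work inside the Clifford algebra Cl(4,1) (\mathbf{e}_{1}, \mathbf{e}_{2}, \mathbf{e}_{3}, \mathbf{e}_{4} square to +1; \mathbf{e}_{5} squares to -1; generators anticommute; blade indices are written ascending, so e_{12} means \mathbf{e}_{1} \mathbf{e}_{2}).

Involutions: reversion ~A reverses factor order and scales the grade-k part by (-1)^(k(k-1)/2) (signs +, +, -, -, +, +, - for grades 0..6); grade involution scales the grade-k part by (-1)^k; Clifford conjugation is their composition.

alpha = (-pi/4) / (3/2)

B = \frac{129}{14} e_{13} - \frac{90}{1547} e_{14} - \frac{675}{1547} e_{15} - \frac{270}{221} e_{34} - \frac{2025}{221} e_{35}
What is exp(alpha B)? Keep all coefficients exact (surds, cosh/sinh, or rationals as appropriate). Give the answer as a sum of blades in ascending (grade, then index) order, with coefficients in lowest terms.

B^2 term by term: the squares give (\frac{129}{14})^2*(e_{13})^2 + (-\frac{90}{1547})^2*(e_{14})^2 + (-\frac{675}{1547})^2*(e_{15})^2 + (-\frac{270}{221})^2*(e_{34})^2 + (-\frac{2025}{221})^2*(e_{35})^2 = \frac{16641}{196}*(-1) + \frac{8100}{2393209}*(-1) + \frac{455625}{2393209}*(+1) + \frac{72900}{48841}*(-1) + \frac{4100625}{48841}*(+1) = -\frac{9}{4} (each basis 2-blade squares to minus the product of its generators' squares); cross terms between blades sharing an index anticommute and cancel; the commuting (index-disjoint) pairs give grade-4 terms 2*c*c'*(blade product), which cancel blade by blade — e_{1345}: -\frac{364500}{341887} + \frac{364500}{341887} = 0 — confirming B is simple. So B^2 = -\frac{9}{4}.
B^2 = -\frac{9}{4} — B^2 < 0, so the exponential closes trigonometrically: l = \frac{3}{2}, alpha*l = - \frac{\pi}{4}, so exp(alpha B) = cos(- \frac{\pi}{4}) + (sin(- \frac{\pi}{4})/(\frac{3}{2}))*B = \frac{\sqrt{2}}{2} + (- \frac{\sqrt{2}}{3})*B.
Answer: \frac{\sqrt{2}}{2} - \frac{43 \sqrt{2}}{14} e_{13} + \frac{30 \sqrt{2}}{1547} e_{14} + \frac{225 \sqrt{2}}{1547} e_{15} + \frac{90 \sqrt{2}}{221} e_{34} + \frac{675 \sqrt{2}}{221} e_{35}


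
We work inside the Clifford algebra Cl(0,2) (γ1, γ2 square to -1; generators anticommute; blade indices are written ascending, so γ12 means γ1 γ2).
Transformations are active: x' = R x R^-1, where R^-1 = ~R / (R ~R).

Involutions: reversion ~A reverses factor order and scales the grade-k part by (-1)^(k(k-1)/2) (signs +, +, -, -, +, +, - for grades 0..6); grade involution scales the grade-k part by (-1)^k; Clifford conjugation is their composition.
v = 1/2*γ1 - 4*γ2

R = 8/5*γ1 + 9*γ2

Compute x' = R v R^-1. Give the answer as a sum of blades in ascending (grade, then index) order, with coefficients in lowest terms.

~R = 8/5*γ1 + 9*γ2, and R ~R = -2089/25, so R^-1 = ~R / (-2089/25).
R v = 176/5 - 109/10*γ12
Answer: -7721/4178*γ1 - 7484/2089*γ2


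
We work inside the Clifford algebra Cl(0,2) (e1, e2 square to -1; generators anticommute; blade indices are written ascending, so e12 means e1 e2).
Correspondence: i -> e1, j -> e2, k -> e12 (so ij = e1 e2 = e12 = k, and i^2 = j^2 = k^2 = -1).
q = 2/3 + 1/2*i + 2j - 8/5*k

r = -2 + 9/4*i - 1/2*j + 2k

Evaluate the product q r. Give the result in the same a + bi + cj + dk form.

In blades: q = 2/3 + 1/2*e1 + 2*e2 - 8/5*e12, r = -2 + 9/4*e1 - 1/2*e2 + 2*e12.
Distribute q over r term by term (generator squares from the signature, products reordered to ascending indices): (2/3)*r = -4/3 + 3/2*e1 - 1/3*e2 + 4/3*e12; (1/2*e1)*r = -9/8 - e1 - e2 - 1/4*e12; (2*e2)*r = 1 + 4*e1 - 4*e2 - 9/2*e12; (-8/5*e12)*r = 16/5 - 4/5*e1 - 18/5*e2 + 16/5*e12.
Sum: 209/120 + 37/10*e1 - 134/15*e2 - 13/60*e12; translating back through the correspondence:
Answer: 209/120 + 37/10*i - 134/15*j - 13/60*k


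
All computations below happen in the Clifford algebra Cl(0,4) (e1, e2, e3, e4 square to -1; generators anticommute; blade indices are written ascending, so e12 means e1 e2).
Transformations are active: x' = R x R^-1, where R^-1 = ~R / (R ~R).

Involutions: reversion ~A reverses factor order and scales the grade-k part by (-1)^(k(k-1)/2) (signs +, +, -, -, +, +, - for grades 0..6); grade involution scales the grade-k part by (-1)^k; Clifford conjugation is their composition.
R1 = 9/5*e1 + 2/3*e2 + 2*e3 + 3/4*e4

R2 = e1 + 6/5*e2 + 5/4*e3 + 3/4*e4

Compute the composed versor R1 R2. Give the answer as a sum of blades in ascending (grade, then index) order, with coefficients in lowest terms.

Distribute over the terms of R1 (each basis-blade product reordered to ascending indices, repeated generators contracted through their squares):
(9/5*e1) R2 = -9/5 + 54/25*e12 + 9/4*e13 + 27/20*e14
(2/3*e2) R2 = -4/5 - 2/3*e12 + 5/6*e23 + 1/2*e24
(2*e3) R2 = -5/2 - 2*e13 - 12/5*e23 + 3/2*e34
(3/4*e4) R2 = -9/16 - 3/4*e14 - 9/10*e24 - 15/16*e34
Summing the partial products and collecting blades:
Answer: -453/80 + 112/75*e12 + 1/4*e13 + 3/5*e14 - 47/30*e23 - 2/5*e24 + 9/16*e34


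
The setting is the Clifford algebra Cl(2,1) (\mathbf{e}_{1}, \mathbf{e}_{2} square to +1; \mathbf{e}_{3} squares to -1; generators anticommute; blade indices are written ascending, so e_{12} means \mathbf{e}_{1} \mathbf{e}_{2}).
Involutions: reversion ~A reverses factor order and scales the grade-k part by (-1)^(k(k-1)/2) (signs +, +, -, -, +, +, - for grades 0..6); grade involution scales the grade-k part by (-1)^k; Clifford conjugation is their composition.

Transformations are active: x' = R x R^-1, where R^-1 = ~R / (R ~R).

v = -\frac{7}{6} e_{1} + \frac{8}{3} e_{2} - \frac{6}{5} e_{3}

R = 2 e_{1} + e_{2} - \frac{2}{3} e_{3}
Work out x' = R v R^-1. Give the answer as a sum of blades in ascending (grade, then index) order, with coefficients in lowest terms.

~R = 2 e_{1} + e_{2} - \frac{2}{3} e_{3}, and R ~R = \frac{41}{9}, so R^-1 = ~R / (\frac{41}{9}).
R v = -\frac{7}{15} + \frac{13}{2} e_{12} - \frac{143}{45} e_{13} + \frac{26}{45} e_{23}
Answer: \frac{931}{1230} e_{1} - \frac{1766}{615} e_{2} + \frac{274}{205} e_{3}


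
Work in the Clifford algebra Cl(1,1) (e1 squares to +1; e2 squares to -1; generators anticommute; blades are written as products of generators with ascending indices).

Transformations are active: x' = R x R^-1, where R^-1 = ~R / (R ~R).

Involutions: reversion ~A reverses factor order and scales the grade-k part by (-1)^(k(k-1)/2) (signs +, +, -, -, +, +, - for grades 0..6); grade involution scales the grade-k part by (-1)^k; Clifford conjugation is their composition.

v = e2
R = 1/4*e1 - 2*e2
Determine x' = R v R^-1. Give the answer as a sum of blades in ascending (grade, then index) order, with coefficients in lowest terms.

~R = 1/4*e1 - 2*e2, and R ~R = -63/16, so R^-1 = ~R / (-63/16).
R v = 2 + 1/4*e1 e2
Answer: -16/63*e1 + 65/63*e2


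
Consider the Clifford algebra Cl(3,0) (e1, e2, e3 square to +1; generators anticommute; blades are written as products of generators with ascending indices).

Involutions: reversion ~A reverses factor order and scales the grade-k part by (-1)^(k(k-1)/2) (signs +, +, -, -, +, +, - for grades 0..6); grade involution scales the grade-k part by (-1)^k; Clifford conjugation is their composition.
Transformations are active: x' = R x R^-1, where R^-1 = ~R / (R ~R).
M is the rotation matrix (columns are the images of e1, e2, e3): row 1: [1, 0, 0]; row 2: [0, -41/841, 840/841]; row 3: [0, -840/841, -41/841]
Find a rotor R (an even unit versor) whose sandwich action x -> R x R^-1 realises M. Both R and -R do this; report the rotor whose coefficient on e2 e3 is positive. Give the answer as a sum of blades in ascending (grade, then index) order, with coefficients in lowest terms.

Method: write R = a + b12*e1 e2 + b13*e1 e3 + b23*e2 e3 with a^2 + b12^2 + b13^2 + b23^2 = 1 (so R^-1 = ~R). Expanding the columns R e_j ~R gives tr M = 4a^2 - 1 and, from the antisymmetric part, M21 - M12 = -4a*b12, M13 - M31 = 4a*b13, M32 - M23 = -4a*b23.
Here tr M = 759/841, so a^2 = (1 + tr M)/4 = 400/841 and a = ±20/29. Taking a = 20/29: M21 - M12 = 0, M13 - M31 = 0, M32 - M23 = -1680/841, giving b12 = 0, b13 = 0, b23 = 21/29, i.e. R = 20/29 + 21/29*e2 e3.
Its e2 e3 coefficient is already positive.
Answer: 20/29 + 21/29*e2 e3. Why the constraint matters: R and -R act identically through the sandwich — M has trace 759/841 either way — so only the sign condition on e2 e3 picks one of the two preimages.


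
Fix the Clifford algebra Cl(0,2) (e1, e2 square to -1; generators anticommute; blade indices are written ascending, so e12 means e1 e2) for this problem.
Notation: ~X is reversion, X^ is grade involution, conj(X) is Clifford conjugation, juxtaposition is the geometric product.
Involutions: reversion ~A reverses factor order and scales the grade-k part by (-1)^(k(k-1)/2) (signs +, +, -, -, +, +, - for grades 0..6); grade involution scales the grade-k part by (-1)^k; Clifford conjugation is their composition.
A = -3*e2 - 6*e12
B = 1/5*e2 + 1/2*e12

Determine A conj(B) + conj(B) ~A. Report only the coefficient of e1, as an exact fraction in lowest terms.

first term: -18/5 + 3/10*e1
second term: 12/5 - 27/10*e1
Answer: -12/5


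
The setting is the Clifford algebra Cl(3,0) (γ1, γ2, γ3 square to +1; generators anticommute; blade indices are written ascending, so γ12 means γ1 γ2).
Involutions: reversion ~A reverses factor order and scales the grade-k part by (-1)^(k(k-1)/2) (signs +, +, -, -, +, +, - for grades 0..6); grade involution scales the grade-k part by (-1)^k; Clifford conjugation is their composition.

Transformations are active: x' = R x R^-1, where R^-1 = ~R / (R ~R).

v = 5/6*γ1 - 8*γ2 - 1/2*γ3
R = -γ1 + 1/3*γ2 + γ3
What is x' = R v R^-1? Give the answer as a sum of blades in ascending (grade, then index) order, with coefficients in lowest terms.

~R = -γ1 + 1/3*γ2 + γ3, and R ~R = 19/9, so R^-1 = ~R / (19/9).
R v = -4 + 139/18*γ12 - 1/3*γ13 + 47/6*γ23
Answer: 337/114*γ1 + 128/19*γ2 - 125/38*γ3


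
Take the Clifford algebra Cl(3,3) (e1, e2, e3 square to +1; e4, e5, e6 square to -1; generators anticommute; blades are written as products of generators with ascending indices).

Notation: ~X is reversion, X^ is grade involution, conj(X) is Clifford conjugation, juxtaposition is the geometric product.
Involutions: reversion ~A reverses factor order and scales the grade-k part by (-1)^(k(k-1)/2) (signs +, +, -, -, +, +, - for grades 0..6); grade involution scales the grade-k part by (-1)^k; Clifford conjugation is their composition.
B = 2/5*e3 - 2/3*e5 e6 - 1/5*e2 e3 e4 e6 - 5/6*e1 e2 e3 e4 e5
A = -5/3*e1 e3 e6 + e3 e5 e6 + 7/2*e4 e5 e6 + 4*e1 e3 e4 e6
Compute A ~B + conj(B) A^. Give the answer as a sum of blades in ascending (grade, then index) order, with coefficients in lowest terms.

first term: -2/3*e3 - 7/3*e4 - 4/5*e1 e2 + 2/3*e1 e6 + 2/5*e5 e6 - 1/3*e1 e2 e4 - 10/9*e1 e3 e5 + 8/5*e1 e4 e6 - 7/10*e2 e3 e5 - 1/5*e2 e4 e5 + 10/3*e2 e5 e6 - 35/12*e1 e2 e3 e6 - 5/6*e1 e2 e4 e6 + 8/3*e1 e3 e4 e5 - 25/18*e2 e4 e5 e6 - 7/5*e3 e4 e5 e6
second term: 2/3*e3 + 7/3*e4 + 4/5*e1 e2 + 2/3*e1 e6 + 2/5*e5 e6 + 1/3*e1 e2 e4 - 10/9*e1 e3 e5 + 8/5*e1 e4 e6 + 7/10*e2 e3 e5 + 1/5*e2 e4 e5 + 10/3*e2 e5 e6 + 35/12*e1 e2 e3 e6 + 5/6*e1 e2 e4 e6 - 8/3*e1 e3 e4 e5 + 25/18*e2 e4 e5 e6 + 7/5*e3 e4 e5 e6
Answer: 4/3*e1 e6 + 4/5*e5 e6 - 20/9*e1 e3 e5 + 16/5*e1 e4 e6 + 20/3*e2 e5 e6


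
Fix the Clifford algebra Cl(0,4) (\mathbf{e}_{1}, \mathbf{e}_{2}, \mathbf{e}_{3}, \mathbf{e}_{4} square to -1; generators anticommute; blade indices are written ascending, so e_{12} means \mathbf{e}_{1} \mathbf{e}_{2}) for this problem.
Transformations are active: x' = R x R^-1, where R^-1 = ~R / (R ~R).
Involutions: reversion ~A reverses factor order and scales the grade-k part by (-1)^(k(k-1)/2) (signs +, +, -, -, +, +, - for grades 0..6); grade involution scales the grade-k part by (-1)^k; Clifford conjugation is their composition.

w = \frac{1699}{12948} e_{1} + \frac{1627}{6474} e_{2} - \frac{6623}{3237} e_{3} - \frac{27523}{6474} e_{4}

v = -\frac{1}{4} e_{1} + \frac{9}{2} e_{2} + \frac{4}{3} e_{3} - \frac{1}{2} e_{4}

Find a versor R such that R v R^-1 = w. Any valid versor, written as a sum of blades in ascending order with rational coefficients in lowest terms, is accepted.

R = v + w = -\frac{769}{6474} e_{1} + \frac{15380}{3237} e_{2} - \frac{769}{1079} e_{3} - \frac{15380}{3237} e_{4} works: the equal norms (-\frac{3217}{144}) guarantee its sandwich swaps v into w.
Answer: -\frac{769}{6474} e_{1} + \frac{15380}{3237} e_{2} - \frac{769}{1079} e_{3} - \frac{15380}{3237} e_{4}
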